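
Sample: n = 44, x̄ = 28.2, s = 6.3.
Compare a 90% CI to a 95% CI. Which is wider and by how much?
95% CI is wider by 0.64

df = 43
90% CI: t* = 1.681, (26.60, 29.80), width = 2 · t* · s/√n = 3.19
95% CI: t* = 2.017, (26.28, 30.12), width = 2 · t* · s/√n = 3.83

The 95% CI is wider by 3.83 - 3.19 = 0.64.
Higher confidence requires a wider interval.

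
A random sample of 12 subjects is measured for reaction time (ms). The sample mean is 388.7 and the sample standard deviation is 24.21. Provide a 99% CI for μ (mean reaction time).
(366.99, 410.41)

t-interval (σ unknown):
df = n - 1 = 11
t* = 3.106 for 99% confidence

Margin of error = t* · s/√n = 3.106 · 24.21/√12 = 21.71

CI: (366.99, 410.41)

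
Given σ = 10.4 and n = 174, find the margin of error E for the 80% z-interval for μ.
Margin of error = 1.01

Margin of error = z* · σ/√n
= 1.282 · 10.4/√174
= 1.282 · 10.4/13.1909
= 1.01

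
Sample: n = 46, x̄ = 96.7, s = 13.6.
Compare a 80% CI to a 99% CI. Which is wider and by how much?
99% CI is wider by 5.57

df = 45
80% CI: t* = 1.301, (94.09, 99.31), width = 2 · t* · s/√n = 5.22
99% CI: t* = 2.690, (91.31, 102.09), width = 2 · t* · s/√n = 10.79

The 99% CI is wider by 10.79 - 5.22 = 5.57.
Higher confidence requires a wider interval.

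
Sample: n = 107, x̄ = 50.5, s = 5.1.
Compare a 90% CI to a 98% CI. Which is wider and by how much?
98% CI is wider by 0.69

df = 106
90% CI: t* = 1.659, (49.68, 51.32), width = 2 · t* · s/√n = 1.64
98% CI: t* = 2.362, (49.34, 51.66), width = 2 · t* · s/√n = 2.33

The 98% CI is wider by 2.33 - 1.64 = 0.69.
Higher confidence requires a wider interval.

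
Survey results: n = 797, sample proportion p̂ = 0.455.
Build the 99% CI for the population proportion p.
(0.410, 0.500)

Proportion CI:
SE = √(p̂(1-p̂)/n) = √(0.455 · 0.545 / 797) = 0.01764

z* = 2.576
Margin = z* · SE = 2.576 · 0.01764 = 0.0454

CI: 0.455 ± 0.0454 = (0.410, 0.500)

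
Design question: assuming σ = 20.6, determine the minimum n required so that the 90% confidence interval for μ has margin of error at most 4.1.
n ≥ 69

For margin E ≤ 4.1:
n ≥ (z* · σ / E)²
n ≥ (1.645 · 20.6 / 4.1)²
n ≥ 68.31

Minimum n = 69 (rounding up)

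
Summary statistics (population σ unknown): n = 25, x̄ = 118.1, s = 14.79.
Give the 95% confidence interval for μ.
(111.99, 124.21)

t-interval (σ unknown):
df = n - 1 = 24
t* = 2.064 for 95% confidence

Margin of error = t* · s/√n = 2.064 · 14.79/√25 = 6.11

CI: (111.99, 124.21)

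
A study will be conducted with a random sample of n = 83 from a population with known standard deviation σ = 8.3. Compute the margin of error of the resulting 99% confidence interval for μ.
Margin of error = 2.35

Margin of error = z* · σ/√n
= 2.576 · 8.3/√83
= 2.576 · 8.3/9.1104
= 2.35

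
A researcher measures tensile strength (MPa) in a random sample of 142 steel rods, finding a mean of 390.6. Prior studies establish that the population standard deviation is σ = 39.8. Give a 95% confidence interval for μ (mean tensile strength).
(384.05, 397.15)

z-interval (σ known):
z* = 1.960 for 95% confidence

Margin of error = z* · σ/√n = 1.960 · 39.8/√142 = 6.55

CI: (390.6 - 6.55, 390.6 + 6.55) = (384.05, 397.15)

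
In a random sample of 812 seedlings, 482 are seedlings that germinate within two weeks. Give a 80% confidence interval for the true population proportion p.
(0.571, 0.616)

Proportion CI:
p̂ = 482/812 = 0.59360
SE = √(p̂(1-p̂)/n) = √(0.59360 · 0.40640 / 812) = 0.01724

z* = 1.282
Margin = z* · SE = 1.282 · 0.01724 = 0.0221

CI: 0.59360 ± 0.0221 = (0.571, 0.616)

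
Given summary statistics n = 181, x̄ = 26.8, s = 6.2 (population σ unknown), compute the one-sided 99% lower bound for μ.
μ ≥ 25.72

Lower bound (one-sided):
t* = 2.347 (one-sided for 99%)
Lower bound = x̄ - t* · s/√n = 26.8 - 2.347 · 6.2/√181 = 25.72

We are 99% confident that μ ≥ 25.72.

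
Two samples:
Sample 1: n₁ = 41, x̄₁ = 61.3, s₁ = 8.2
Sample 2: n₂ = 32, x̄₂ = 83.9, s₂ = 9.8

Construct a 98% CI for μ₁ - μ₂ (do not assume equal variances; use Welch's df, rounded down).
(-27.75, -17.45)

Difference: x̄₁ - x̄₂ = -22.60
SE = √(s₁²/n₁ + s₂²/n₂) = √(8.2²/41 + 9.8²/32) = 2.1544
df = 60.20 → 60 (Welch–Satterthwaite, rounded down)
t* = 2.390

CI: -22.60 ± 2.390 · 2.1544 = -22.60 ± 5.15 = (-27.75, -17.45)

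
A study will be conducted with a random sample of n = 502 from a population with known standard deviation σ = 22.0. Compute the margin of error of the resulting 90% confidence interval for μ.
Margin of error = 1.62

Margin of error = z* · σ/√n
= 1.645 · 22.0/√502
= 1.645 · 22.0/22.4054
= 1.62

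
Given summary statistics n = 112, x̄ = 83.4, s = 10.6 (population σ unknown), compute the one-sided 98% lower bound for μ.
μ ≥ 81.32

Lower bound (one-sided):
t* = 2.078 (one-sided for 98%)
Lower bound = x̄ - t* · s/√n = 83.4 - 2.078 · 10.6/√112 = 81.32

We are 98% confident that μ ≥ 81.32.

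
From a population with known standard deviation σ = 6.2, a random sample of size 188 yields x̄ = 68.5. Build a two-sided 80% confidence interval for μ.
(67.92, 69.08)

z-interval (σ known):
z* = 1.282 for 80% confidence

Margin of error = z* · σ/√n = 1.282 · 6.2/√188 = 0.58

CI: (68.5 - 0.58, 68.5 + 0.58) = (67.92, 69.08)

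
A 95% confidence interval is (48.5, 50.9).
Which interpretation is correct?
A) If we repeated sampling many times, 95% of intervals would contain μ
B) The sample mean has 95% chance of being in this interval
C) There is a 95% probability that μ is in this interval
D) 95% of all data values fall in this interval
A

A) Correct — this is the frequentist long-run coverage interpretation.
B) Wrong — x̄ is observed and sits in the interval by construction.
C) Wrong — μ is fixed; the randomness lives in the interval, not in μ.
D) Wrong — a CI is about the parameter μ, not individual data values.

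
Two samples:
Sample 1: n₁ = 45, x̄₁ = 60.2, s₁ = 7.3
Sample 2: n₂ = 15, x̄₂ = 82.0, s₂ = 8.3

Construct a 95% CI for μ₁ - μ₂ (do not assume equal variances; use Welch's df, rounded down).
(-26.80, -16.80)

Difference: x̄₁ - x̄₂ = -21.80
SE = √(s₁²/n₁ + s₂²/n₂) = √(7.3²/45 + 8.3²/15) = 2.4035
df = 21.69 → 21 (Welch–Satterthwaite, rounded down)
t* = 2.080

CI: -21.80 ± 2.080 · 2.4035 = -21.80 ± 5.00 = (-26.80, -16.80)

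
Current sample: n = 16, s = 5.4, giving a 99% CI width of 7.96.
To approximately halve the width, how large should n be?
n ≈ 64

CI width ∝ 1/√n
To reduce width by factor 2, need √n to grow by 2 → need 2² = 4 times as many samples.

Current: n = 16, width = 7.96
New: n = 64, width ≈ 3.59

Width reduced by factor of 7.96/3.59 = 2.22.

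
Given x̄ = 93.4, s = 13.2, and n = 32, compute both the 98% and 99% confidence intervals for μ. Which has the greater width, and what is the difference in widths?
99% CI is wider by 1.36

df = 31
98% CI: t* = 2.453, (87.68, 99.12), width = 2 · t* · s/√n = 11.45
99% CI: t* = 2.744, (87.00, 99.80), width = 2 · t* · s/√n = 12.81

The 99% CI is wider by 12.81 - 11.45 = 1.36.
Higher confidence requires a wider interval.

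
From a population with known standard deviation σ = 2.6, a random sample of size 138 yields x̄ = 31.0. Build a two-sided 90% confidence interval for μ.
(30.64, 31.36)

z-interval (σ known):
z* = 1.645 for 90% confidence

Margin of error = z* · σ/√n = 1.645 · 2.6/√138 = 0.36

CI: (31.0 - 0.36, 31.0 + 0.36) = (30.64, 31.36)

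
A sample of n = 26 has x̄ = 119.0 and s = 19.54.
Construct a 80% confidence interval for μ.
(113.96, 124.04)

t-interval (σ unknown):
df = n - 1 = 25
t* = 1.316 for 80% confidence

Margin of error = t* · s/√n = 1.316 · 19.54/√26 = 5.04

CI: (113.96, 124.04)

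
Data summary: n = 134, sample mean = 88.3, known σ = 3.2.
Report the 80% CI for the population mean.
(87.95, 88.65)

z-interval (σ known):
z* = 1.282 for 80% confidence

Margin of error = z* · σ/√n = 1.282 · 3.2/√134 = 0.35

CI: (88.3 - 0.35, 88.3 + 0.35) = (87.95, 88.65)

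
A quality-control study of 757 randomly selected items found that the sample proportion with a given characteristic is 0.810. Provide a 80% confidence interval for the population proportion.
(0.792, 0.828)

Proportion CI:
SE = √(p̂(1-p̂)/n) = √(0.810 · 0.190 / 757) = 0.01426

z* = 1.282
Margin = z* · SE = 1.282 · 0.01426 = 0.0183

CI: 0.810 ± 0.0183 = (0.792, 0.828)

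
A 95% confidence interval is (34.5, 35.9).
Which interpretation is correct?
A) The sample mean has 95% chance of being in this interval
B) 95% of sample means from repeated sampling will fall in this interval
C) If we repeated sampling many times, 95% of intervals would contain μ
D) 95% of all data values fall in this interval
C

A) Wrong — x̄ is observed and sits in the interval by construction.
B) Wrong — coverage applies to intervals containing μ, not to future x̄ values.
C) Correct — this is the frequentist long-run coverage interpretation.
D) Wrong — a CI is about the parameter μ, not individual data values.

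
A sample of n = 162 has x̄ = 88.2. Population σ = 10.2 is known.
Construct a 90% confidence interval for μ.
(86.88, 89.52)

z-interval (σ known):
z* = 1.645 for 90% confidence

Margin of error = z* · σ/√n = 1.645 · 10.2/√162 = 1.32

CI: (88.2 - 1.32, 88.2 + 1.32) = (86.88, 89.52)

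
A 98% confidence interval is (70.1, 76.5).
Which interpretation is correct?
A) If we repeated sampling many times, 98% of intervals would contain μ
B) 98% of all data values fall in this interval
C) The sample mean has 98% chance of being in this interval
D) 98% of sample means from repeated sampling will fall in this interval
A

A) Correct — this is the frequentist long-run coverage interpretation.
B) Wrong — a CI is about the parameter μ, not individual data values.
C) Wrong — x̄ is observed and sits in the interval by construction.
D) Wrong — coverage applies to intervals containing μ, not to future x̄ values.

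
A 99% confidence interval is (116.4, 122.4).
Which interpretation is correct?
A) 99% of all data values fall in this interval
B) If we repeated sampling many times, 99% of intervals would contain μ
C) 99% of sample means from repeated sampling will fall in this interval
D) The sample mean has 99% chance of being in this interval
B

A) Wrong — a CI is about the parameter μ, not individual data values.
B) Correct — this is the frequentist long-run coverage interpretation.
C) Wrong — coverage applies to intervals containing μ, not to future x̄ values.
D) Wrong — x̄ is observed and sits in the interval by construction.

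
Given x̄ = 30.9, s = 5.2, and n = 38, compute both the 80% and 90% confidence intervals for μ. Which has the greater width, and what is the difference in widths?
90% CI is wider by 0.65

df = 37
80% CI: t* = 1.305, (29.80, 32.00), width = 2 · t* · s/√n = 2.20
90% CI: t* = 1.687, (29.48, 32.32), width = 2 · t* · s/√n = 2.85

The 90% CI is wider by 2.85 - 2.20 = 0.65.
Higher confidence requires a wider interval.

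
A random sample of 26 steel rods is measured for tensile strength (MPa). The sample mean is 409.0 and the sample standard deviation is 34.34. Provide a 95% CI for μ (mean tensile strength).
(395.13, 422.87)

t-interval (σ unknown):
df = n - 1 = 25
t* = 2.060 for 95% confidence

Margin of error = t* · s/√n = 2.060 · 34.34/√26 = 13.87

CI: (395.13, 422.87)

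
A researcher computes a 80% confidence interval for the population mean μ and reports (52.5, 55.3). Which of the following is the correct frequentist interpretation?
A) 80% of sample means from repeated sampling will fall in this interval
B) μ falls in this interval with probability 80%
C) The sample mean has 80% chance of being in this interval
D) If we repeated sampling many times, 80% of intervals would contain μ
D

A) Wrong — coverage applies to intervals containing μ, not to future x̄ values.
B) Wrong — μ is fixed; the randomness lives in the interval, not in μ.
C) Wrong — x̄ is observed and sits in the interval by construction.
D) Correct — this is the frequentist long-run coverage interpretation.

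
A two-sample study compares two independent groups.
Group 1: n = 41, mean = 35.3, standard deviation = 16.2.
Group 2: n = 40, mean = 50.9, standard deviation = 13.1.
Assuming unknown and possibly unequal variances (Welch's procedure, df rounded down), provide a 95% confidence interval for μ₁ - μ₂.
(-22.11, -9.09)

Difference: x̄₁ - x̄₂ = -15.60
SE = √(s₁²/n₁ + s₂²/n₂) = √(16.2²/41 + 13.1²/40) = 3.2697
df = 76.39 → 76 (Welch–Satterthwaite, rounded down)
t* = 1.992

CI: -15.60 ± 1.992 · 3.2697 = -15.60 ± 6.51 = (-22.11, -9.09)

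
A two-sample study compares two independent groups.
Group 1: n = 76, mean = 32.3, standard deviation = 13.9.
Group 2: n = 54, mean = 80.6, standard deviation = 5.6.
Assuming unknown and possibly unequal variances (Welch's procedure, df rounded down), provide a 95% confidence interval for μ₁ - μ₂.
(-51.80, -44.80)

Difference: x̄₁ - x̄₂ = -48.30
SE = √(s₁²/n₁ + s₂²/n₂) = √(13.9²/76 + 5.6²/54) = 1.7672
df = 105.40 → 105 (Welch–Satterthwaite, rounded down)
t* = 1.983

CI: -48.30 ± 1.983 · 1.7672 = -48.30 ± 3.50 = (-51.80, -44.80)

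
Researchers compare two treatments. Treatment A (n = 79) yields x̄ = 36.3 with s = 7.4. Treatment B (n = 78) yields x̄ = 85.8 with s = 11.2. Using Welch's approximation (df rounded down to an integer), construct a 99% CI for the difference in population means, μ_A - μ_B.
(-53.46, -45.54)

Difference: x̄₁ - x̄₂ = -49.50
SE = √(s₁²/n₁ + s₂²/n₂) = √(7.4²/79 + 11.2²/78) = 1.5170
df = 133.25 → 133 (Welch–Satterthwaite, rounded down)
t* = 2.613

CI: -49.50 ± 2.613 · 1.5170 = -49.50 ± 3.96 = (-53.46, -45.54)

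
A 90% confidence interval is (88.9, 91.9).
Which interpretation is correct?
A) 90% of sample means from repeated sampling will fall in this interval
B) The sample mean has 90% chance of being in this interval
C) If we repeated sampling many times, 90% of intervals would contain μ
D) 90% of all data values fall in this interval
C

A) Wrong — coverage applies to intervals containing μ, not to future x̄ values.
B) Wrong — x̄ is observed and sits in the interval by construction.
C) Correct — this is the frequentist long-run coverage interpretation.
D) Wrong — a CI is about the parameter μ, not individual data values.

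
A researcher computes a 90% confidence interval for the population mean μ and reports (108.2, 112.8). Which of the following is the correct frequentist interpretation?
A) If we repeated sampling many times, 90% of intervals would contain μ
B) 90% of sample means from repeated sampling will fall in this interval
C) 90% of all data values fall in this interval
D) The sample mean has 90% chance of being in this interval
A

A) Correct — this is the frequentist long-run coverage interpretation.
B) Wrong — coverage applies to intervals containing μ, not to future x̄ values.
C) Wrong — a CI is about the parameter μ, not individual data values.
D) Wrong — x̄ is observed and sits in the interval by construction.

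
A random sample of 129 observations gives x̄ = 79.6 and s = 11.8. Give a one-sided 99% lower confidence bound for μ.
μ ≥ 77.15

Lower bound (one-sided):
t* = 2.356 (one-sided for 99%)
Lower bound = x̄ - t* · s/√n = 79.6 - 2.356 · 11.8/√129 = 77.15

We are 99% confident that μ ≥ 77.15.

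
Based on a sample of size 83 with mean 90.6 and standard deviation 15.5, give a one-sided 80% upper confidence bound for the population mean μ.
μ ≤ 92.04

Upper bound (one-sided):
t* = 0.846 (one-sided for 80%)
Upper bound = x̄ + t* · s/√n = 90.6 + 0.846 · 15.5/√83 = 92.04

We are 80% confident that μ ≤ 92.04.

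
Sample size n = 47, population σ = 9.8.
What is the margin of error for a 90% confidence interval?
Margin of error = 2.35

Margin of error = z* · σ/√n
= 1.645 · 9.8/√47
= 1.645 · 9.8/6.8557
= 2.35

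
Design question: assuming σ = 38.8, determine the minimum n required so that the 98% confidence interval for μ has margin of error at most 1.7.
n ≥ 2819

For margin E ≤ 1.7:
n ≥ (z* · σ / E)²
n ≥ (2.326 · 38.8 / 1.7)²
n ≥ 2818.29

Minimum n = 2819 (rounding up)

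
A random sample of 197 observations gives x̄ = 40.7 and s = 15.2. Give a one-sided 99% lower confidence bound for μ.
μ ≥ 38.16

Lower bound (one-sided):
t* = 2.346 (one-sided for 99%)
Lower bound = x̄ - t* · s/√n = 40.7 - 2.346 · 15.2/√197 = 38.16

We are 99% confident that μ ≥ 38.16.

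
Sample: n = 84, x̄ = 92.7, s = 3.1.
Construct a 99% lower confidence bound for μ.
μ ≥ 91.90

Lower bound (one-sided):
t* = 2.372 (one-sided for 99%)
Lower bound = x̄ - t* · s/√n = 92.7 - 2.372 · 3.1/√84 = 91.90

We are 99% confident that μ ≥ 91.90.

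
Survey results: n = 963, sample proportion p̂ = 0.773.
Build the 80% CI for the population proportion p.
(0.756, 0.790)

Proportion CI:
SE = √(p̂(1-p̂)/n) = √(0.773 · 0.227 / 963) = 0.01350

z* = 1.282
Margin = z* · SE = 1.282 · 0.01350 = 0.0173

CI: 0.773 ± 0.0173 = (0.756, 0.790)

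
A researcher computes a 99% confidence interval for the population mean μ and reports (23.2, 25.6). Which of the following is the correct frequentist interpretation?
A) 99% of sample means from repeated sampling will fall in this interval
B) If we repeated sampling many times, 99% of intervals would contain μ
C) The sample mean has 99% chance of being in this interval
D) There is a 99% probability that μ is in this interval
B

A) Wrong — coverage applies to intervals containing μ, not to future x̄ values.
B) Correct — this is the frequentist long-run coverage interpretation.
C) Wrong — x̄ is observed and sits in the interval by construction.
D) Wrong — μ is fixed; the randomness lives in the interval, not in μ.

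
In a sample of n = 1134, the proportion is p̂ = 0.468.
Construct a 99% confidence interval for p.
(0.430, 0.506)

Proportion CI:
SE = √(p̂(1-p̂)/n) = √(0.468 · 0.532 / 1134) = 0.01482

z* = 2.576
Margin = z* · SE = 2.576 · 0.01482 = 0.0382

CI: 0.468 ± 0.0382 = (0.430, 0.506)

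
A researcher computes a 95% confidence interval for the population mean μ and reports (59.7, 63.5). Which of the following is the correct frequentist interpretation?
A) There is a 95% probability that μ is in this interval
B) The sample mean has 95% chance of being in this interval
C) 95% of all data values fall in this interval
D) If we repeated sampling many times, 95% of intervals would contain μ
D

A) Wrong — μ is fixed; the randomness lives in the interval, not in μ.
B) Wrong — x̄ is observed and sits in the interval by construction.
C) Wrong — a CI is about the parameter μ, not individual data values.
D) Correct — this is the frequentist long-run coverage interpretation.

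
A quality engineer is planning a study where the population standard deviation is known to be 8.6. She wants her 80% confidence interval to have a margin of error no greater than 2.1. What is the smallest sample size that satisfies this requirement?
n ≥ 28

For margin E ≤ 2.1:
n ≥ (z* · σ / E)²
n ≥ (1.282 · 8.6 / 2.1)²
n ≥ 27.56

Minimum n = 28 (rounding up)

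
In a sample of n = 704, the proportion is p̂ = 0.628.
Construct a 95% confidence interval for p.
(0.592, 0.664)

Proportion CI:
SE = √(p̂(1-p̂)/n) = √(0.628 · 0.372 / 704) = 0.01822

z* = 1.960
Margin = z* · SE = 1.960 · 0.01822 = 0.0357

CI: 0.628 ± 0.0357 = (0.592, 0.664)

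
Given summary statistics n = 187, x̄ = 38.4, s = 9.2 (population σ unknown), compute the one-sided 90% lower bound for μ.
μ ≥ 37.53

Lower bound (one-sided):
t* = 1.286 (one-sided for 90%)
Lower bound = x̄ - t* · s/√n = 38.4 - 1.286 · 9.2/√187 = 37.53

We are 90% confident that μ ≥ 37.53.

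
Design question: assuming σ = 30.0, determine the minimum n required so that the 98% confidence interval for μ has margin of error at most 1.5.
n ≥ 2165

For margin E ≤ 1.5:
n ≥ (z* · σ / E)²
n ≥ (2.326 · 30.0 / 1.5)²
n ≥ 2164.11

Minimum n = 2165 (rounding up)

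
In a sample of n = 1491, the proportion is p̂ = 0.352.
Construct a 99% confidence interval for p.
(0.320, 0.384)

Proportion CI:
SE = √(p̂(1-p̂)/n) = √(0.352 · 0.648 / 1491) = 0.01237

z* = 2.576
Margin = z* · SE = 2.576 · 0.01237 = 0.0319

CI: 0.352 ± 0.0319 = (0.320, 0.384)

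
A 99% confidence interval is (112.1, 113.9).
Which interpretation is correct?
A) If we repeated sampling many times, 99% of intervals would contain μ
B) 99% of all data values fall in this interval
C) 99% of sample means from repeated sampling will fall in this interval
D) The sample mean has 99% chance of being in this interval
A

A) Correct — this is the frequentist long-run coverage interpretation.
B) Wrong — a CI is about the parameter μ, not individual data values.
C) Wrong — coverage applies to intervals containing μ, not to future x̄ values.
D) Wrong — x̄ is observed and sits in the interval by construction.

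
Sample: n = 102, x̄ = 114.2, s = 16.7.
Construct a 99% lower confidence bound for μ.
μ ≥ 110.29

Lower bound (one-sided):
t* = 2.364 (one-sided for 99%)
Lower bound = x̄ - t* · s/√n = 114.2 - 2.364 · 16.7/√102 = 110.29

We are 99% confident that μ ≥ 110.29.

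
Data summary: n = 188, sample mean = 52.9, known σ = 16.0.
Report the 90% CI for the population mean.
(50.98, 54.82)

z-interval (σ known):
z* = 1.645 for 90% confidence

Margin of error = z* · σ/√n = 1.645 · 16.0/√188 = 1.92

CI: (52.9 - 1.92, 52.9 + 1.92) = (50.98, 54.82)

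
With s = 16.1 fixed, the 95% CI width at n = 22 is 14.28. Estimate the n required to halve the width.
n ≈ 88

CI width ∝ 1/√n
To reduce width by factor 2, need √n to grow by 2 → need 2² = 4 times as many samples.

Current: n = 22, width = 14.28
New: n = 88, width ≈ 6.82

Width reduced by factor of 14.28/6.82 = 2.09.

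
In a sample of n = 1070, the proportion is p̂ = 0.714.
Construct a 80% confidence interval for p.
(0.696, 0.732)

Proportion CI:
SE = √(p̂(1-p̂)/n) = √(0.714 · 0.286 / 1070) = 0.01381

z* = 1.282
Margin = z* · SE = 1.282 · 0.01381 = 0.0177

CI: 0.714 ± 0.0177 = (0.696, 0.732)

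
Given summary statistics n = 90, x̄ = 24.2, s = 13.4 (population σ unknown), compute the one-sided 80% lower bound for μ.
μ ≥ 23.01

Lower bound (one-sided):
t* = 0.846 (one-sided for 80%)
Lower bound = x̄ - t* · s/√n = 24.2 - 0.846 · 13.4/√90 = 23.01

We are 80% confident that μ ≥ 23.01.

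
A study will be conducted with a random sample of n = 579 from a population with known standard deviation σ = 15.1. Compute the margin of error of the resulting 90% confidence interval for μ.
Margin of error = 1.03

Margin of error = z* · σ/√n
= 1.645 · 15.1/√579
= 1.645 · 15.1/24.0624
= 1.03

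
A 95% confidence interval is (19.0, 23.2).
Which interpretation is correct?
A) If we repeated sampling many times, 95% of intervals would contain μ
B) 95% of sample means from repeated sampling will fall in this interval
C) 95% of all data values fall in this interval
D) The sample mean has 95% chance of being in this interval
A

A) Correct — this is the frequentist long-run coverage interpretation.
B) Wrong — coverage applies to intervals containing μ, not to future x̄ values.
C) Wrong — a CI is about the parameter μ, not individual data values.
D) Wrong — x̄ is observed and sits in the interval by construction.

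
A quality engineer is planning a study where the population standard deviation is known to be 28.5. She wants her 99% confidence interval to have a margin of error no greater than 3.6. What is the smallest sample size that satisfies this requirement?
n ≥ 416

For margin E ≤ 3.6:
n ≥ (z* · σ / E)²
n ≥ (2.576 · 28.5 / 3.6)²
n ≥ 415.89

Minimum n = 416 (rounding up)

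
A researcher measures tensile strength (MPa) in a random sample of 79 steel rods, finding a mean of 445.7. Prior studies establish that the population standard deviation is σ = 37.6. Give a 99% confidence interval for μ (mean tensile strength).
(434.80, 456.60)

z-interval (σ known):
z* = 2.576 for 99% confidence

Margin of error = z* · σ/√n = 2.576 · 37.6/√79 = 10.90

CI: (445.7 - 10.90, 445.7 + 10.90) = (434.80, 456.60)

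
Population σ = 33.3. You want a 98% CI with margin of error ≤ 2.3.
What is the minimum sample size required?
n ≥ 1135

For margin E ≤ 2.3:
n ≥ (z* · σ / E)²
n ≥ (2.326 · 33.3 / 2.3)²
n ≥ 1134.10

Minimum n = 1135 (rounding up)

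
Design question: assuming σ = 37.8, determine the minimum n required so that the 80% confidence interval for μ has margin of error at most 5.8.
n ≥ 70

For margin E ≤ 5.8:
n ≥ (z* · σ / E)²
n ≥ (1.282 · 37.8 / 5.8)²
n ≥ 69.81

Minimum n = 70 (rounding up)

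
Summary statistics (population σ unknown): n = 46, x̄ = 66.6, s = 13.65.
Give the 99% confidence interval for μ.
(61.19, 72.01)

t-interval (σ unknown):
df = n - 1 = 45
t* = 2.690 for 99% confidence

Margin of error = t* · s/√n = 2.690 · 13.65/√46 = 5.41

CI: (61.19, 72.01)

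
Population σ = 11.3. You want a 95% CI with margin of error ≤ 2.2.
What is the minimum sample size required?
n ≥ 102

For margin E ≤ 2.2:
n ≥ (z* · σ / E)²
n ≥ (1.960 · 11.3 / 2.2)²
n ≥ 101.35

Minimum n = 102 (rounding up)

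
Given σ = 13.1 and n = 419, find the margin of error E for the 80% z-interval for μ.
Margin of error = 0.82

Margin of error = z* · σ/√n
= 1.282 · 13.1/√419
= 1.282 · 13.1/20.4695
= 0.82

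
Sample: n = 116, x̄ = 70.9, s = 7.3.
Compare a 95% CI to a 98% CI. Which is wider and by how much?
98% CI is wider by 0.51

df = 115
95% CI: t* = 1.981, (69.56, 72.24), width = 2 · t* · s/√n = 2.69
98% CI: t* = 2.359, (69.30, 72.50), width = 2 · t* · s/√n = 3.20

The 98% CI is wider by 3.20 - 2.69 = 0.51.
Higher confidence requires a wider interval.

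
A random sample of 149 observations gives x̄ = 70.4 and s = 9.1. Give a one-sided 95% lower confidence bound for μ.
μ ≥ 69.17

Lower bound (one-sided):
t* = 1.655 (one-sided for 95%)
Lower bound = x̄ - t* · s/√n = 70.4 - 1.655 · 9.1/√149 = 69.17

We are 95% confident that μ ≥ 69.17.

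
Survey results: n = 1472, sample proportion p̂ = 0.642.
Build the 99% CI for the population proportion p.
(0.610, 0.674)

Proportion CI:
SE = √(p̂(1-p̂)/n) = √(0.642 · 0.358 / 1472) = 0.01250

z* = 2.576
Margin = z* · SE = 2.576 · 0.01250 = 0.0322

CI: 0.642 ± 0.0322 = (0.610, 0.674)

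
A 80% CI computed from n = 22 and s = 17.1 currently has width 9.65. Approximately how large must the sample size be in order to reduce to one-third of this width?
n ≈ 198

CI width ∝ 1/√n
To reduce width by factor 3, need √n to grow by 3 → need 3² = 9 times as many samples.

Current: n = 22, width = 9.65
New: n = 198, width ≈ 3.13

Width reduced by factor of 9.65/3.13 = 3.08.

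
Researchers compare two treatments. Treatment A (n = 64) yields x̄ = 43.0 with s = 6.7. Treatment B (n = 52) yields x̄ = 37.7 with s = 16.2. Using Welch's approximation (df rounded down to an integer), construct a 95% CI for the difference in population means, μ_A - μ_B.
(0.51, 10.09)

Difference: x̄₁ - x̄₂ = 5.30
SE = √(s₁²/n₁ + s₂²/n₂) = √(6.7²/64 + 16.2²/52) = 2.3976
df = 65.14 → 65 (Welch–Satterthwaite, rounded down)
t* = 1.997

CI: 5.30 ± 1.997 · 2.3976 = 5.30 ± 4.79 = (0.51, 10.09)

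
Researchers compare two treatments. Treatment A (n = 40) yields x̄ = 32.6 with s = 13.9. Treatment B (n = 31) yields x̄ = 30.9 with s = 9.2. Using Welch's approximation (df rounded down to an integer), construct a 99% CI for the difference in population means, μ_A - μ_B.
(-5.59, 8.99)

Difference: x̄₁ - x̄₂ = 1.70
SE = √(s₁²/n₁ + s₂²/n₂) = √(13.9²/40 + 9.2²/31) = 2.7496
df = 67.51 → 67 (Welch–Satterthwaite, rounded down)
t* = 2.651

CI: 1.70 ± 2.651 · 2.7496 = 1.70 ± 7.29 = (-5.59, 8.99)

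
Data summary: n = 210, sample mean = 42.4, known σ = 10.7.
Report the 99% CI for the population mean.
(40.50, 44.30)

z-interval (σ known):
z* = 2.576 for 99% confidence

Margin of error = z* · σ/√n = 2.576 · 10.7/√210 = 1.90

CI: (42.4 - 1.90, 42.4 + 1.90) = (40.50, 44.30)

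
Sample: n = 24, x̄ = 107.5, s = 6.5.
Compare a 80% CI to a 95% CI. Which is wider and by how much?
95% CI is wider by 1.99

df = 23
80% CI: t* = 1.319, (105.75, 109.25), width = 2 · t* · s/√n = 3.50
95% CI: t* = 2.069, (104.75, 110.25), width = 2 · t* · s/√n = 5.49

The 95% CI is wider by 5.49 - 3.50 = 1.99.
Higher confidence requires a wider interval.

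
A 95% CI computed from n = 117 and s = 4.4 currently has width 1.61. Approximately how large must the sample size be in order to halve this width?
n ≈ 468

CI width ∝ 1/√n
To reduce width by factor 2, need √n to grow by 2 → need 2² = 4 times as many samples.

Current: n = 117, width = 1.61
New: n = 468, width ≈ 0.80

Width reduced by factor of 1.61/0.80 = 2.01.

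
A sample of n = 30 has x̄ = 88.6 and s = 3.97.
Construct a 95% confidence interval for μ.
(87.12, 90.08)

t-interval (σ unknown):
df = n - 1 = 29
t* = 2.045 for 95% confidence

Margin of error = t* · s/√n = 2.045 · 3.97/√30 = 1.48

CI: (87.12, 90.08)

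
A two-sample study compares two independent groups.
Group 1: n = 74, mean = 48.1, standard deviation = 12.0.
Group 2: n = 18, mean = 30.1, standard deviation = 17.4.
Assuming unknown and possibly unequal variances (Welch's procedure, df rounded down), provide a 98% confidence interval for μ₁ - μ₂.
(7.09, 28.91)

Difference: x̄₁ - x̄₂ = 18.00
SE = √(s₁²/n₁ + s₂²/n₂) = √(12.0²/74 + 17.4²/18) = 4.3320
df = 21.10 → 21 (Welch–Satterthwaite, rounded down)
t* = 2.518

CI: 18.00 ± 2.518 · 4.3320 = 18.00 ± 10.91 = (7.09, 28.91)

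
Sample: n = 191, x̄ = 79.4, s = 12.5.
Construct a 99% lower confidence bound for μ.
μ ≥ 77.28

Lower bound (one-sided):
t* = 2.346 (one-sided for 99%)
Lower bound = x̄ - t* · s/√n = 79.4 - 2.346 · 12.5/√191 = 77.28

We are 99% confident that μ ≥ 77.28.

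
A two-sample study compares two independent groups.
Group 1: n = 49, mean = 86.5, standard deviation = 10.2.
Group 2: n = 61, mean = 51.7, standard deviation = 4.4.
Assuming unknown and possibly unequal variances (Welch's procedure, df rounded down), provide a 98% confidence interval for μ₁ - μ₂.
(31.07, 38.53)

Difference: x̄₁ - x̄₂ = 34.80
SE = √(s₁²/n₁ + s₂²/n₂) = √(10.2²/49 + 4.4²/61) = 1.5623
df = 62.31 → 62 (Welch–Satterthwaite, rounded down)
t* = 2.388

CI: 34.80 ± 2.388 · 1.5623 = 34.80 ± 3.73 = (31.07, 38.53)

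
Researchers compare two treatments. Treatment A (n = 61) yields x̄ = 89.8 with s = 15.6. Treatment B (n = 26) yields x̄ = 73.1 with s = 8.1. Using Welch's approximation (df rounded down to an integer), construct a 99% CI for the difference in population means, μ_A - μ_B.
(9.97, 23.43)

Difference: x̄₁ - x̄₂ = 16.70
SE = √(s₁²/n₁ + s₂²/n₂) = √(15.6²/61 + 8.1²/26) = 2.5521
df = 81.58 → 81 (Welch–Satterthwaite, rounded down)
t* = 2.638

CI: 16.70 ± 2.638 · 2.5521 = 16.70 ± 6.73 = (9.97, 23.43)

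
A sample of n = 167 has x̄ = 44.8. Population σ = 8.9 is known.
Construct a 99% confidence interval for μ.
(43.03, 46.57)

z-interval (σ known):
z* = 2.576 for 99% confidence

Margin of error = z* · σ/√n = 2.576 · 8.9/√167 = 1.77

CI: (44.8 - 1.77, 44.8 + 1.77) = (43.03, 46.57)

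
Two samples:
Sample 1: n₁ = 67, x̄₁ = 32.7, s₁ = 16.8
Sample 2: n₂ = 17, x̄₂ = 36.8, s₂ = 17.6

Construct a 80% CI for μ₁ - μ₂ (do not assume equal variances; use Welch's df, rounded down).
(-10.35, 2.15)

Difference: x̄₁ - x̄₂ = -4.10
SE = √(s₁²/n₁ + s₂²/n₂) = √(16.8²/67 + 17.6²/17) = 4.7364
df = 23.94 → 23 (Welch–Satterthwaite, rounded down)
t* = 1.319

CI: -4.10 ± 1.319 · 4.7364 = -4.10 ± 6.25 = (-10.35, 2.15)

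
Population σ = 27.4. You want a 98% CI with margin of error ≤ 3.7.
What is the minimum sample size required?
n ≥ 297

For margin E ≤ 3.7:
n ≥ (z* · σ / E)²
n ≥ (2.326 · 27.4 / 3.7)²
n ≥ 296.70

Minimum n = 297 (rounding up)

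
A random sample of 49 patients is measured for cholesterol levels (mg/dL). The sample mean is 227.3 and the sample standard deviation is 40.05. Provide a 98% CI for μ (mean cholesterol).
(213.53, 241.07)

t-interval (σ unknown):
df = n - 1 = 48
t* = 2.407 for 98% confidence

Margin of error = t* · s/√n = 2.407 · 40.05/√49 = 13.77

CI: (213.53, 241.07)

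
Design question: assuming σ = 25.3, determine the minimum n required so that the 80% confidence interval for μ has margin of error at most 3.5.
n ≥ 86

For margin E ≤ 3.5:
n ≥ (z* · σ / E)²
n ≥ (1.282 · 25.3 / 3.5)²
n ≥ 85.88

Minimum n = 86 (rounding up)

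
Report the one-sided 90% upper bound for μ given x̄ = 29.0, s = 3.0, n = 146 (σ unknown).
μ ≤ 29.32

Upper bound (one-sided):
t* = 1.287 (one-sided for 90%)
Upper bound = x̄ + t* · s/√n = 29.0 + 1.287 · 3.0/√146 = 29.32

We are 90% confident that μ ≤ 29.32.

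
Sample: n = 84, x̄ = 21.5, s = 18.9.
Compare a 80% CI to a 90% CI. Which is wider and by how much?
90% CI is wider by 1.53

df = 83
80% CI: t* = 1.292, (18.84, 24.16), width = 2 · t* · s/√n = 5.33
90% CI: t* = 1.663, (18.07, 24.93), width = 2 · t* · s/√n = 6.86

The 90% CI is wider by 6.86 - 5.33 = 1.53.
Higher confidence requires a wider interval.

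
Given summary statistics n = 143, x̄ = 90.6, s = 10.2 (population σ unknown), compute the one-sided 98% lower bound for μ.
μ ≥ 88.83

Lower bound (one-sided):
t* = 2.073 (one-sided for 98%)
Lower bound = x̄ - t* · s/√n = 90.6 - 2.073 · 10.2/√143 = 88.83

We are 98% confident that μ ≥ 88.83.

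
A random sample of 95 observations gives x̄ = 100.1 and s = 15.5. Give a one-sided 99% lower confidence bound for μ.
μ ≥ 96.34

Lower bound (one-sided):
t* = 2.367 (one-sided for 99%)
Lower bound = x̄ - t* · s/√n = 100.1 - 2.367 · 15.5/√95 = 96.34

We are 99% confident that μ ≥ 96.34.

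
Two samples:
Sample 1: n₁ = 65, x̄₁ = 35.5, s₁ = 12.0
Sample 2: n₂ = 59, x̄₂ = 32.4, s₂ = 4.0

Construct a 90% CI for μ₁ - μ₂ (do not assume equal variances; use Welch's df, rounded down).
(0.48, 5.72)

Difference: x̄₁ - x̄₂ = 3.10
SE = √(s₁²/n₁ + s₂²/n₂) = √(12.0²/65 + 4.0²/59) = 1.5769
df = 79.32 → 79 (Welch–Satterthwaite, rounded down)
t* = 1.664

CI: 3.10 ± 1.664 · 1.5769 = 3.10 ± 2.62 = (0.48, 5.72)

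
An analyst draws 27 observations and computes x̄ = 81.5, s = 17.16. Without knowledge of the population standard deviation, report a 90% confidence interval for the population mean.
(75.87, 87.13)

t-interval (σ unknown):
df = n - 1 = 26
t* = 1.706 for 90% confidence

Margin of error = t* · s/√n = 1.706 · 17.16/√27 = 5.63

CI: (75.87, 87.13)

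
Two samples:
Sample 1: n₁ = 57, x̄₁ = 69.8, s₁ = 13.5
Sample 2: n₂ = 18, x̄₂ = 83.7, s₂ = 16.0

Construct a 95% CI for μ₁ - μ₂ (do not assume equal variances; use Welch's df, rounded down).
(-22.50, -5.30)

Difference: x̄₁ - x̄₂ = -13.90
SE = √(s₁²/n₁ + s₂²/n₂) = √(13.5²/57 + 16.0²/18) = 4.1737
df = 25.12 → 25 (Welch–Satterthwaite, rounded down)
t* = 2.060

CI: -13.90 ± 2.060 · 4.1737 = -13.90 ± 8.60 = (-22.50, -5.30)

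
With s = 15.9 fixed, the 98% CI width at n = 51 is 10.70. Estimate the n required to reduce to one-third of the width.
n ≈ 459

CI width ∝ 1/√n
To reduce width by factor 3, need √n to grow by 3 → need 3² = 9 times as many samples.

Current: n = 51, width = 10.70
New: n = 459, width ≈ 3.47

Width reduced by factor of 10.70/3.47 = 3.08.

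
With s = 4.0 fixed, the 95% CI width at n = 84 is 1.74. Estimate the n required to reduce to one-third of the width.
n ≈ 756

CI width ∝ 1/√n
To reduce width by factor 3, need √n to grow by 3 → need 3² = 9 times as many samples.

Current: n = 84, width = 1.74
New: n = 756, width ≈ 0.57

Width reduced by factor of 1.74/0.57 = 3.05.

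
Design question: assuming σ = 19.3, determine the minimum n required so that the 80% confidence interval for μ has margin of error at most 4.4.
n ≥ 32

For margin E ≤ 4.4:
n ≥ (z* · σ / E)²
n ≥ (1.282 · 19.3 / 4.4)²
n ≥ 31.62

Minimum n = 32 (rounding up)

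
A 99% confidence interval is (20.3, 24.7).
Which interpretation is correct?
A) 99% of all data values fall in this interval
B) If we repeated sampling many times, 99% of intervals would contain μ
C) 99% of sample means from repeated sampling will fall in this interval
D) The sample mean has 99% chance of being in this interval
B

A) Wrong — a CI is about the parameter μ, not individual data values.
B) Correct — this is the frequentist long-run coverage interpretation.
C) Wrong — coverage applies to intervals containing μ, not to future x̄ values.
D) Wrong — x̄ is observed and sits in the interval by construction.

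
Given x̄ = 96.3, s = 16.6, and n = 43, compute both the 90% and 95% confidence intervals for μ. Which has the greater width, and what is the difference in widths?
95% CI is wider by 1.70

df = 42
90% CI: t* = 1.682, (92.04, 100.56), width = 2 · t* · s/√n = 8.52
95% CI: t* = 2.018, (91.19, 101.41), width = 2 · t* · s/√n = 10.22

The 95% CI is wider by 10.22 - 8.52 = 1.70.
Higher confidence requires a wider interval.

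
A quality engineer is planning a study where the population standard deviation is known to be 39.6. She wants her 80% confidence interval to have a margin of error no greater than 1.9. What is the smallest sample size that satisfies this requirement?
n ≥ 714

For margin E ≤ 1.9:
n ≥ (z* · σ / E)²
n ≥ (1.282 · 39.6 / 1.9)²
n ≥ 713.94

Minimum n = 714 (rounding up)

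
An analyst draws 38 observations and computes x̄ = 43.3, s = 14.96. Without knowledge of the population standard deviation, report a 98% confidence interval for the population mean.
(37.40, 49.20)

t-interval (σ unknown):
df = n - 1 = 37
t* = 2.431 for 98% confidence

Margin of error = t* · s/√n = 2.431 · 14.96/√38 = 5.90

CI: (37.40, 49.20)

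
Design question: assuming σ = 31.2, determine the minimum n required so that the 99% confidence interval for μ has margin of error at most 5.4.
n ≥ 222

For margin E ≤ 5.4:
n ≥ (z* · σ / E)²
n ≥ (2.576 · 31.2 / 5.4)²
n ≥ 221.52

Minimum n = 222 (rounding up)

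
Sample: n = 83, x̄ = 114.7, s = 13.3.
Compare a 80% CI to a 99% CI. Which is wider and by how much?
99% CI is wider by 3.93

df = 82
80% CI: t* = 1.292, (112.81, 116.59), width = 2 · t* · s/√n = 3.77
99% CI: t* = 2.637, (110.85, 118.55), width = 2 · t* · s/√n = 7.70

The 99% CI is wider by 7.70 - 3.77 = 3.93.
Higher confidence requires a wider interval.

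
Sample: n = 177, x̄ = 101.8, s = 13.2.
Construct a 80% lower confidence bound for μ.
μ ≥ 100.96

Lower bound (one-sided):
t* = 0.844 (one-sided for 80%)
Lower bound = x̄ - t* · s/√n = 101.8 - 0.844 · 13.2/√177 = 100.96

We are 80% confident that μ ≥ 100.96.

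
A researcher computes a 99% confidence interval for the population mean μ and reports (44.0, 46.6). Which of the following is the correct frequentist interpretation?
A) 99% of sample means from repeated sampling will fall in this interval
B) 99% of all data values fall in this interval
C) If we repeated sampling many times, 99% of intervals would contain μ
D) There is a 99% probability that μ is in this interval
C

A) Wrong — coverage applies to intervals containing μ, not to future x̄ values.
B) Wrong — a CI is about the parameter μ, not individual data values.
C) Correct — this is the frequentist long-run coverage interpretation.
D) Wrong — μ is fixed; the randomness lives in the interval, not in μ.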